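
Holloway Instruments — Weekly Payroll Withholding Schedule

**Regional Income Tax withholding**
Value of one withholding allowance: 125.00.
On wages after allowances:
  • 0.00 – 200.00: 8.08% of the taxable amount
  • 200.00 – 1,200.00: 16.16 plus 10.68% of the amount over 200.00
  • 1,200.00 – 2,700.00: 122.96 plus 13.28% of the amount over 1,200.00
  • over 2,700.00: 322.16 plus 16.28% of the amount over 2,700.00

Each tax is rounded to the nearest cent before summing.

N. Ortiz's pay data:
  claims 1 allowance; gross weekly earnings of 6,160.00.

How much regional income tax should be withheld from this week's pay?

Regional Income Tax: taxable = 6,160.00 − 1×125.00 = 6,035.00
  322.16 + 16.28% × (6,035.00 − 2,700.00) = 322.16 + 16.28% × 3,335.00 = 865.10

865.10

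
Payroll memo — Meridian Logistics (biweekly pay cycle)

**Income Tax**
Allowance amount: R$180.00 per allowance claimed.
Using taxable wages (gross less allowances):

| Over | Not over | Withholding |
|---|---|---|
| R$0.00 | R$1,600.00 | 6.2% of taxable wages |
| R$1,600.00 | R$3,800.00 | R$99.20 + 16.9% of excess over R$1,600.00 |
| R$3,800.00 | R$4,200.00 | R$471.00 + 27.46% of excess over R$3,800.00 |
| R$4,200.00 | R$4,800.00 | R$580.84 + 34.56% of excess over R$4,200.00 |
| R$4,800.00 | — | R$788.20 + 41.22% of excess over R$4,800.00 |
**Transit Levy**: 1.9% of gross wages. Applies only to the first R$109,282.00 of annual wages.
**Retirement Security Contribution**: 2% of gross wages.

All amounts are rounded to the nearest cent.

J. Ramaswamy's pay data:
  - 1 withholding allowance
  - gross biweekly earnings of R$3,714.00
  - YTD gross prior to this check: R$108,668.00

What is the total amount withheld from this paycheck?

Income Tax: taxable = R$3,714.00 − 1×R$180.00 = R$3,534.00
  R$99.20 + 16.9% × (R$3,534.00 − R$1,600.00) = R$99.20 + 16.9% × R$1,934.00 = R$426.05
Transit Levy: cap R$109,282.00 − YTD R$108,668.00 = R$614.00 subject; 1.9% × R$614.00 = R$11.67
Retirement Security Contribution: 2% × R$3,714.00 = R$74.28
Total: R$426.05 + R$11.67 + R$74.28 = R$512.00

R$512.00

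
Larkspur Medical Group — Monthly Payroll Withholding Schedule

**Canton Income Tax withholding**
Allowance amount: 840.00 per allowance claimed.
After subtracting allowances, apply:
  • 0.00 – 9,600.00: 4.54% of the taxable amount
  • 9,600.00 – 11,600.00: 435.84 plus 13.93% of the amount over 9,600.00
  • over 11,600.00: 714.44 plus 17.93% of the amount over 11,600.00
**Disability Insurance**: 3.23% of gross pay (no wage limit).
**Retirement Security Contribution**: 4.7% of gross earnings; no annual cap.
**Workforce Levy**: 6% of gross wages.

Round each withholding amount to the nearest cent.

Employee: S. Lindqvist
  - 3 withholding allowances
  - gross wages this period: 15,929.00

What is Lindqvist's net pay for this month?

12,671.30

Canton Income Tax: taxable = 15,929.00 − 3×840.00 = 13,409.00
  714.44 + 17.93% × (13,409.00 − 11,600.00) = 714.44 + 17.93% × 1,809.00 = 1,038.79
Disability Insurance: 3.23% × 15,929.00 = 514.51
Retirement Security Contribution: 4.7% × 15,929.00 = 748.66
Workforce Levy: 6% × 15,929.00 = 955.74
Total withheld: 1,038.79 + 514.51 + 748.66 + 955.74 = 3,257.70
Net pay: 15,929.00 − 3,257.70 = 12,671.30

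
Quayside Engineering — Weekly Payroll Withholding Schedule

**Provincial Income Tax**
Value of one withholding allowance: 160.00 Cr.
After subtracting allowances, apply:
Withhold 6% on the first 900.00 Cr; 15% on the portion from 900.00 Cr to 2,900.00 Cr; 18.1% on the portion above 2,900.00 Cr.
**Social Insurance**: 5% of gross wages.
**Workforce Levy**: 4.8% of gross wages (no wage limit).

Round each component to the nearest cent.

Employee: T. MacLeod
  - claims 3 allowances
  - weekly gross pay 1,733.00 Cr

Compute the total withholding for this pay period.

Provincial Income Tax: taxable = 1,733.00 Cr − 3×160.00 Cr = 1,253.00 Cr
  54.00 Cr + 15% × (1,253.00 Cr − 900.00 Cr) = 54.00 Cr + 15% × 353.00 Cr = 106.95 Cr
Social Insurance: 5% × 1,733.00 Cr = 86.65 Cr
Workforce Levy: 4.8% × 1,733.00 Cr = 83.18 Cr
Total: 106.95 Cr + 86.65 Cr + 83.18 Cr = 276.78 Cr

276.78 Cr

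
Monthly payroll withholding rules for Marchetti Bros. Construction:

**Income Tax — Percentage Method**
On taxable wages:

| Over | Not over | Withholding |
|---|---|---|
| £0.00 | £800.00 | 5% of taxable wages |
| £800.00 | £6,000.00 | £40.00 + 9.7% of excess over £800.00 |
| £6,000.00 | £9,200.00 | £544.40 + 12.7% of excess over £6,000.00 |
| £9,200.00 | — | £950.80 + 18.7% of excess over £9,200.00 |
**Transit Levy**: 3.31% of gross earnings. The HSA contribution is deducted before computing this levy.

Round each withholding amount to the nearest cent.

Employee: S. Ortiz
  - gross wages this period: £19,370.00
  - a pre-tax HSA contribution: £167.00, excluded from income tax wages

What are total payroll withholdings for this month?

Income Tax: taxable = £19,370.00 − £167.00 = £19,203.00
  £950.80 + 18.7% × (£19,203.00 − £9,200.00) = £950.80 + 18.7% × £10,003.00 = £2,821.36
Transit Levy: 3.31% × £19,203.00 = £635.62
Total: £2,821.36 + £635.62 = £3,456.98

£3,456.98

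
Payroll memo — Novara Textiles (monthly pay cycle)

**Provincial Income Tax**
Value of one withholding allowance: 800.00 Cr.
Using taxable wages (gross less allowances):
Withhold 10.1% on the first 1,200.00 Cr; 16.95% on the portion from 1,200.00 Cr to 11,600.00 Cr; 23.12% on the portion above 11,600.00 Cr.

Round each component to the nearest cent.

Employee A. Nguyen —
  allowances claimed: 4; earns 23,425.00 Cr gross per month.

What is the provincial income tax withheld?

3,878.10 Cr

Provincial Income Tax: taxable = 23,425.00 Cr − 4×800.00 Cr = 20,225.00 Cr
  1,884.00 Cr + 23.12% × (20,225.00 Cr − 11,600.00 Cr) = 1,884.00 Cr + 23.12% × 8,625.00 Cr = 3,878.10 Cr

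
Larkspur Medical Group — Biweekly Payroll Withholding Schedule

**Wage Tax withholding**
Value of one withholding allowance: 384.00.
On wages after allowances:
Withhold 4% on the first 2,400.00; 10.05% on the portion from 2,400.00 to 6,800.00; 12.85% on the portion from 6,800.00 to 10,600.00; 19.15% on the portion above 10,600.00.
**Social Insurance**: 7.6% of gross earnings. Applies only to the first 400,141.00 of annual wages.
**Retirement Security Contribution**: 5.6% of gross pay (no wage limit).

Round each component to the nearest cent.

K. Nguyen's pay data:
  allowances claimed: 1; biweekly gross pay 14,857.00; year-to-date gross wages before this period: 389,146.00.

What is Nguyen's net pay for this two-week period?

Wage Tax: taxable = 14,857.00 − 1×384.00 = 14,473.00
  1,026.50 + 19.15% × (14,473.00 − 10,600.00) = 1,026.50 + 19.15% × 3,873.00 = 1,768.18
Social Insurance: cap 400,141.00 − YTD 389,146.00 = 10,995.00 subject; 7.6% × 10,995.00 = 835.62
Retirement Security Contribution: 5.6% × 14,857.00 = 831.99
Total withheld: 1,768.18 + 835.62 + 831.99 = 3,435.79
Net pay: 14,857.00 − 3,435.79 = 11,421.21

11,421.21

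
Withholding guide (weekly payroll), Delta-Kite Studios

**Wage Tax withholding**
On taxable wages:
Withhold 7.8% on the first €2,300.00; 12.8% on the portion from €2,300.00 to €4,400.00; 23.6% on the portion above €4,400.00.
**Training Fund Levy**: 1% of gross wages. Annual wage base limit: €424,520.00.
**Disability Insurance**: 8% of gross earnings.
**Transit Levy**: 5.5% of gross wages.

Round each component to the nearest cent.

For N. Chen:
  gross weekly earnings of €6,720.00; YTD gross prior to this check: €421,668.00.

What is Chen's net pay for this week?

Wage Tax: taxable = €6,720.00
  €448.20 + 23.6% × (€6,720.00 − €4,400.00) = €448.20 + 23.6% × €2,320.00 = €995.72
Training Fund Levy: cap €424,520.00 − YTD €421,668.00 = €2,852.00 subject; 1% × €2,852.00 = €28.52
Disability Insurance: 8% × €6,720.00 = €537.60
Transit Levy: 5.5% × €6,720.00 = €369.60
Total withheld: €995.72 + €28.52 + €537.60 + €369.60 = €1,931.44
Net pay: €6,720.00 − €1,931.44 = €4,788.56

€4,788.56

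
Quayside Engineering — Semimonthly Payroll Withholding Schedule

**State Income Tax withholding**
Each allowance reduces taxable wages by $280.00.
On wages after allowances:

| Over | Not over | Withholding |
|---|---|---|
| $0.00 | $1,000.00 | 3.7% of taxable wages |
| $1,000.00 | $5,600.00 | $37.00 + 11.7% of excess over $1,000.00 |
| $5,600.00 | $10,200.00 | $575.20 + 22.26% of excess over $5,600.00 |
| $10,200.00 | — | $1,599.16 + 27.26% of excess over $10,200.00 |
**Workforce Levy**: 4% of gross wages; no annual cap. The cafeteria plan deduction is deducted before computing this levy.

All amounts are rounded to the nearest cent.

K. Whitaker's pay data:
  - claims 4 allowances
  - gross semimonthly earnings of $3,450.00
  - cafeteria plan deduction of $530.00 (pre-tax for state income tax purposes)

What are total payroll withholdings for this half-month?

State Income Tax: taxable = $3,450.00 − $530.00 − 4×$280.00 = $1,800.00
  $37.00 + 11.7% × ($1,800.00 − $1,000.00) = $37.00 + 11.7% × $800.00 = $130.60
Workforce Levy: 4% × $2,920.00 = $116.80
Total: $130.60 + $116.80 = $247.40

$247.40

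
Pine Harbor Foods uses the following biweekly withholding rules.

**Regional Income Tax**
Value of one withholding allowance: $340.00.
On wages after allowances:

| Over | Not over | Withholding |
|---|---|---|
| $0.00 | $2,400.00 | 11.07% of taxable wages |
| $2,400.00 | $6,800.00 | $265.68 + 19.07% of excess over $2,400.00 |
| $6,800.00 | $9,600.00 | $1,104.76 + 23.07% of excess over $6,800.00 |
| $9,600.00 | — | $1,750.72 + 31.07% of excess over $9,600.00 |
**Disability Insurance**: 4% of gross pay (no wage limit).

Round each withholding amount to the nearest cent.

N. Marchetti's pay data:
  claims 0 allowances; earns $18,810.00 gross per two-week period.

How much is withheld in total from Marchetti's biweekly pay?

$5,364.67

Regional Income Tax: taxable = $18,810.00
  $1,750.72 + 31.07% × ($18,810.00 − $9,600.00) = $1,750.72 + 31.07% × $9,210.00 = $4,612.27
Disability Insurance: 4% × $18,810.00 = $752.40
Total: $4,612.27 + $752.40 = $5,364.67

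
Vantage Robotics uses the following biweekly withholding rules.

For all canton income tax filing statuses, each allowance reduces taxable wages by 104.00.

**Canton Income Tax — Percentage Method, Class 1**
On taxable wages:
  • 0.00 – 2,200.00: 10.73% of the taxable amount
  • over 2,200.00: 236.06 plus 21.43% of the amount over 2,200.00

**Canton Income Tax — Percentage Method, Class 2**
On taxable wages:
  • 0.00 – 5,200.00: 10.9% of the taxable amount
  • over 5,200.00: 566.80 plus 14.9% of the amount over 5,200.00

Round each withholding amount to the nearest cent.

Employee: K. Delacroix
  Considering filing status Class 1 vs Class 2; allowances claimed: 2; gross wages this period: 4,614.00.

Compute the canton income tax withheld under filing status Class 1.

708.81

Canton Income Tax (Class 1): taxable = 4,614.00 − 2×104.00 = 4,406.00
  236.06 + 21.43% × (4,406.00 − 2,200.00) = 236.06 + 21.43% × 2,206.00 = 708.81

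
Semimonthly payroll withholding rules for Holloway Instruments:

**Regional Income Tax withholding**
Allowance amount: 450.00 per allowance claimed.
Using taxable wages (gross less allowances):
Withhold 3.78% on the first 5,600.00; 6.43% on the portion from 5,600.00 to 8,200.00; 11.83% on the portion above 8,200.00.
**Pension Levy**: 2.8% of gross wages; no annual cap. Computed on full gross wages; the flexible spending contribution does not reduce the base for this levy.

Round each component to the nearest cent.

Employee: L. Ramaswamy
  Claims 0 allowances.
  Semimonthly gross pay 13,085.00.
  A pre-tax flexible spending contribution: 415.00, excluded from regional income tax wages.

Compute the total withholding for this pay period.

Regional Income Tax: taxable = 13,085.00 − 415.00 = 12,670.00
  378.86 + 11.83% × (12,670.00 − 8,200.00) = 378.86 + 11.83% × 4,470.00 = 907.66
Pension Levy: 2.8% × 13,085.00 = 366.38
Total: 907.66 + 366.38 = 1,274.04

1,274.04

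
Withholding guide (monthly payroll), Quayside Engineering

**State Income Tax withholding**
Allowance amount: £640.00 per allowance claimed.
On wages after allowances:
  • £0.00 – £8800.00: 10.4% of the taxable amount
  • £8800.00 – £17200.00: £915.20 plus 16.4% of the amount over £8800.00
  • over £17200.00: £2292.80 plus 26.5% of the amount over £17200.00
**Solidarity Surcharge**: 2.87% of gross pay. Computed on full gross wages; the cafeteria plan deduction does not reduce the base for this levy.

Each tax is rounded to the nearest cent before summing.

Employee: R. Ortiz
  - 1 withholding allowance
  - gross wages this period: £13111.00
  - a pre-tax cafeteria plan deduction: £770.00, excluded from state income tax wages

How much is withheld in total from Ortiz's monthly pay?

£1767.25

State Income Tax: taxable = £13111.00 − £770.00 − 1×£640.00 = £11701.00
  £915.20 + 16.4% × (£11701.00 − £8800.00) = £915.20 + 16.4% × £2901.00 = £1390.96
Solidarity Surcharge: 2.87% × £13111.00 = £376.29
Total: £1390.96 + £376.29 = £1767.25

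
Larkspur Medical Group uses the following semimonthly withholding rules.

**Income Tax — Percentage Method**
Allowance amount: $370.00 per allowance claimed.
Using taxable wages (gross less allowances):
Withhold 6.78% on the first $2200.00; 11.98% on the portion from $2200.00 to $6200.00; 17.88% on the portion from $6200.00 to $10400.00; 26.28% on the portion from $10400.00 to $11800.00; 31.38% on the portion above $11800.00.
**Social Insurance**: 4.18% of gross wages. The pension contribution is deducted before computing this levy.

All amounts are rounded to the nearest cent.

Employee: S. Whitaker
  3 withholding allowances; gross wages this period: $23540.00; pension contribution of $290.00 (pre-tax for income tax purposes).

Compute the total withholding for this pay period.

$5963.78

Income Tax: taxable = $23540.00 − $290.00 − 3×$370.00 = $22140.00
  $1747.24 + 31.38% × ($22140.00 − $11800.00) = $1747.24 + 31.38% × $10340.00 = $4991.93
Social Insurance: 4.18% × $23250.00 = $971.85
Total: $4991.93 + $971.85 = $5963.78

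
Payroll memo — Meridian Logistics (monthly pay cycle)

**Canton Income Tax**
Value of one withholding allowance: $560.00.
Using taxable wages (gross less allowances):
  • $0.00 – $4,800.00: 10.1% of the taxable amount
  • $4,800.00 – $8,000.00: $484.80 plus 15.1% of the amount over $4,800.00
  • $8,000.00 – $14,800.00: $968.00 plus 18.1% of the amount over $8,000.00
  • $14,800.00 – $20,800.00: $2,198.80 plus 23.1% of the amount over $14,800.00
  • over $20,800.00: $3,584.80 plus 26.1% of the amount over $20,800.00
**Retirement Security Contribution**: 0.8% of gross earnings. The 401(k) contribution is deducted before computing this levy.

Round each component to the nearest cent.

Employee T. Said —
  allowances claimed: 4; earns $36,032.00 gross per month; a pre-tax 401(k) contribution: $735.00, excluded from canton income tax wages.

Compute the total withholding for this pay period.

Canton Income Tax: taxable = $36,032.00 − $735.00 − 4×$560.00 = $33,057.00
  $3,584.80 + 26.1% × ($33,057.00 − $20,800.00) = $3,584.80 + 26.1% × $12,257.00 = $6,783.88
Retirement Security Contribution: 0.8% × $35,297.00 = $282.38
Total: $6,783.88 + $282.38 = $7,066.26

$7,066.26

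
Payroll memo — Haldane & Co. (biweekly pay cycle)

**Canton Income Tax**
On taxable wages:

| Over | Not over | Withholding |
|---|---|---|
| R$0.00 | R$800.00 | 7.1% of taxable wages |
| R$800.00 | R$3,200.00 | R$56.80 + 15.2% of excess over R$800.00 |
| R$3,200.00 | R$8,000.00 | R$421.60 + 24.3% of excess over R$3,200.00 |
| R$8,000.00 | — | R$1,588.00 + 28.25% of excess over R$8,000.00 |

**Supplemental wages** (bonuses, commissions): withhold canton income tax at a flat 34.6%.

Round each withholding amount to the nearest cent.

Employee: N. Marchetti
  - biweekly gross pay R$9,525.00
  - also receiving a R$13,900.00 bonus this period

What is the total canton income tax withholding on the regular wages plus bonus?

Canton Income Tax: taxable = R$9,525.00
  R$1,588.00 + 28.25% × (R$9,525.00 − R$8,000.00) = R$1,588.00 + 28.25% × R$1,525.00 = R$2,018.81
Supplemental (34.6% flat on bonus): 34.6% × R$13,900.00 = R$4,809.40
Total canton income tax: R$2,018.81 + R$4,809.40 = R$6,828.21

R$6,828.21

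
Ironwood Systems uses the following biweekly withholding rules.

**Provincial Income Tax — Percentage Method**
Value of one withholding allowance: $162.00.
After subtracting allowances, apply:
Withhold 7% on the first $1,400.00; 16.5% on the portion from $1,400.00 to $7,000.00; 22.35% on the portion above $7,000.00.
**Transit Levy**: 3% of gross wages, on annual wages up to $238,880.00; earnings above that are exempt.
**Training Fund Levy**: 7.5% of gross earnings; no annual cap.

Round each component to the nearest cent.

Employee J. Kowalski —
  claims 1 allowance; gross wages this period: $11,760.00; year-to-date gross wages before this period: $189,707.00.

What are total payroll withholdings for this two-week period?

$3,284.45

Provincial Income Tax: taxable = $11,760.00 − 1×$162.00 = $11,598.00
  $1,022.00 + 22.35% × ($11,598.00 − $7,000.00) = $1,022.00 + 22.35% × $4,598.00 = $2,049.65
Transit Levy: 3% × $11,760.00 = $352.80
Training Fund Levy: 7.5% × $11,760.00 = $882.00
Total: $2,049.65 + $352.80 + $882.00 = $3,284.45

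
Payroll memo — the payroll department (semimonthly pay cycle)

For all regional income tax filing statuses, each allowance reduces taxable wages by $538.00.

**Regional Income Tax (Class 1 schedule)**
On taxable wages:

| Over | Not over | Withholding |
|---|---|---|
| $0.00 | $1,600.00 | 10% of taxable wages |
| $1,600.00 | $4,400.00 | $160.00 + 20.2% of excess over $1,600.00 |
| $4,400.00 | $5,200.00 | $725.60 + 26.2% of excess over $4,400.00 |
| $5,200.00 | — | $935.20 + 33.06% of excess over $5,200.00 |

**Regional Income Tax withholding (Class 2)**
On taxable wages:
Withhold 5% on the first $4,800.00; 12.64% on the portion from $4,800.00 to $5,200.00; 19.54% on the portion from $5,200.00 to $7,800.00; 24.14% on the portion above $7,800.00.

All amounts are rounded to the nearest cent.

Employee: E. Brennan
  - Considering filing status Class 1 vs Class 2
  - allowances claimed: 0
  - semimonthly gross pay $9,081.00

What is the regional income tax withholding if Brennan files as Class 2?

$1,107.83

Regional Income Tax (Class 2): taxable = $9,081.00
  $798.60 + 24.14% × ($9,081.00 − $7,800.00) = $798.60 + 24.14% × $1,281.00 = $1,107.83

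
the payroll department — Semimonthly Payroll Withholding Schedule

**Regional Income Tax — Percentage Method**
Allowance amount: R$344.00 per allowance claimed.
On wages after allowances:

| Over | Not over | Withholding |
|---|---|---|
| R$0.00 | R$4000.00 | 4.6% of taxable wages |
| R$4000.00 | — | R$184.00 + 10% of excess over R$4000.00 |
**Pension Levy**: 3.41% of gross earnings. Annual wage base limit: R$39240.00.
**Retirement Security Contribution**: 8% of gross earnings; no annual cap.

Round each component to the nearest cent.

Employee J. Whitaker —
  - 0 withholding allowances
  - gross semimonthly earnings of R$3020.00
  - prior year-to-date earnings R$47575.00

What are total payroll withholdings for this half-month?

R$380.52

Regional Income Tax: taxable = R$3020.00
  4.6% × R$3020.00 = R$138.92
Pension Levy: YTD R$47575.00 ≥ cap R$39240.00 → R$0.00
Retirement Security Contribution: 8% × R$3020.00 = R$241.60
Total: R$138.92 + R$0.00 + R$241.60 = R$380.52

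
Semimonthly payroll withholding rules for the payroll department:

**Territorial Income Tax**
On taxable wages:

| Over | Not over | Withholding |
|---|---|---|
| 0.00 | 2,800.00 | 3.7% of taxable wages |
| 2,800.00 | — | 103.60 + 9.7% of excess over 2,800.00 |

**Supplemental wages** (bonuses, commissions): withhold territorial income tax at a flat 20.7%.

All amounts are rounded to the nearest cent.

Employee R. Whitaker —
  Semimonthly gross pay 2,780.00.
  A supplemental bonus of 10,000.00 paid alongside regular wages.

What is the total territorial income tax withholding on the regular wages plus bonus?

Territorial Income Tax: taxable = 2,780.00
  3.7% × 2,780.00 = 102.86
Supplemental (20.7% flat on bonus): 20.7% × 10,000.00 = 2,070.00
Total territorial income tax: 102.86 + 2,070.00 = 2,172.86

2,172.86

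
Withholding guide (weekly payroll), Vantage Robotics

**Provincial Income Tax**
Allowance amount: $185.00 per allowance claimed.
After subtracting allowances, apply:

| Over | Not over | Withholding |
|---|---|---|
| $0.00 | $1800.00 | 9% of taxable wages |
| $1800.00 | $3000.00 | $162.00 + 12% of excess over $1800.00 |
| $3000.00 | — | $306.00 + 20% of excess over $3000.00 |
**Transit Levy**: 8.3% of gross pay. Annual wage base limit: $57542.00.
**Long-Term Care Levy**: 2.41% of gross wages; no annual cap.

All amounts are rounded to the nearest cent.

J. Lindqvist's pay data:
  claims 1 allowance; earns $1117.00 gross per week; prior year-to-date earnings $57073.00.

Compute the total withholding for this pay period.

Provincial Income Tax: taxable = $1117.00 − 1×$185.00 = $932.00
  9% × $932.00 = $83.88
Transit Levy: cap $57542.00 − YTD $57073.00 = $469.00 subject; 8.3% × $469.00 = $38.93
Long-Term Care Levy: 2.41% × $1117.00 = $26.92
Total: $83.88 + $38.93 + $26.92 = $149.73

$149.73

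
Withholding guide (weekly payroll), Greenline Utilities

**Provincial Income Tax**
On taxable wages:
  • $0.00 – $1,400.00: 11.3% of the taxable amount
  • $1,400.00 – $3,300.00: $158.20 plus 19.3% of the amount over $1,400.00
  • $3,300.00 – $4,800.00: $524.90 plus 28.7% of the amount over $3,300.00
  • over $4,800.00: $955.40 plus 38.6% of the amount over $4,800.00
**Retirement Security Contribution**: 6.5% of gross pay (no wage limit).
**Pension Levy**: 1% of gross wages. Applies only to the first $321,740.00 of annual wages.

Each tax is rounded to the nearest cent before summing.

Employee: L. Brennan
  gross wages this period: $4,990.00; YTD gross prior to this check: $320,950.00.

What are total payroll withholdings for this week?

Provincial Income Tax: taxable = $4,990.00
  $955.40 + 38.6% × ($4,990.00 − $4,800.00) = $955.40 + 38.6% × $190.00 = $1,028.74
Retirement Security Contribution: 6.5% × $4,990.00 = $324.35
Pension Levy: cap $321,740.00 − YTD $320,950.00 = $790.00 subject; 1% × $790.00 = $7.90
Total: $1,028.74 + $324.35 + $7.90 = $1,360.99

$1,360.99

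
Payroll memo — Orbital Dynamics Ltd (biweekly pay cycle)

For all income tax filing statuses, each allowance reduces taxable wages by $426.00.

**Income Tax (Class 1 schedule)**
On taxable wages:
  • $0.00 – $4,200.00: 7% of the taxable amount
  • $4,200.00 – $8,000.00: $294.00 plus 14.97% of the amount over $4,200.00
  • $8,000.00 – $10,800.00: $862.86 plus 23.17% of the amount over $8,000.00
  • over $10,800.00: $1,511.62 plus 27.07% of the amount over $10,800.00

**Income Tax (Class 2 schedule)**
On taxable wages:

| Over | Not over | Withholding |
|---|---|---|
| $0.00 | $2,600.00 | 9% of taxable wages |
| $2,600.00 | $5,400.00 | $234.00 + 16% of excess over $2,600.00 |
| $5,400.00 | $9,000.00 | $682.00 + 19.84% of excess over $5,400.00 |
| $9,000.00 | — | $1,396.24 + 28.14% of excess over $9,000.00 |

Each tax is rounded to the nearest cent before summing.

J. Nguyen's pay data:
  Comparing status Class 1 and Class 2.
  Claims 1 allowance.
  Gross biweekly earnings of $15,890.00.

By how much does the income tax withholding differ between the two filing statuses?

Income Tax (Class 1): taxable = $15,890.00 − 1×$426.00 = $15,464.00
  $1,511.62 + 27.07% × ($15,464.00 − $10,800.00) = $1,511.62 + 27.07% × $4,664.00 = $2,774.16
Income Tax (Class 2): taxable = $15,890.00 − 1×$426.00 = $15,464.00
  $1,396.24 + 28.14% × ($15,464.00 − $9,000.00) = $1,396.24 + 28.14% × $6,464.00 = $3,215.21
Difference: |$2,774.16 − $3,215.21| = $441.05 (higher under Class 2)

$441.05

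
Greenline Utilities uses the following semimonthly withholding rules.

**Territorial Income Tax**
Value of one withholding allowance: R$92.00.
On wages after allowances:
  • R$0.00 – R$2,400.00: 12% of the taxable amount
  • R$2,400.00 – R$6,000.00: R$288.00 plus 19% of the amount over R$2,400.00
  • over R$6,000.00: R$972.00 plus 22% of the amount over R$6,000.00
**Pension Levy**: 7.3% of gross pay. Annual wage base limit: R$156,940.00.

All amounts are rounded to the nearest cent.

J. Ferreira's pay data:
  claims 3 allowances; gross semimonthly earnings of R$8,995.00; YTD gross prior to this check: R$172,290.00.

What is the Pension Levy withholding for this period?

Pension Levy: YTD R$172,290.00 ≥ cap R$156,940.00 → R$0.00

R$0.00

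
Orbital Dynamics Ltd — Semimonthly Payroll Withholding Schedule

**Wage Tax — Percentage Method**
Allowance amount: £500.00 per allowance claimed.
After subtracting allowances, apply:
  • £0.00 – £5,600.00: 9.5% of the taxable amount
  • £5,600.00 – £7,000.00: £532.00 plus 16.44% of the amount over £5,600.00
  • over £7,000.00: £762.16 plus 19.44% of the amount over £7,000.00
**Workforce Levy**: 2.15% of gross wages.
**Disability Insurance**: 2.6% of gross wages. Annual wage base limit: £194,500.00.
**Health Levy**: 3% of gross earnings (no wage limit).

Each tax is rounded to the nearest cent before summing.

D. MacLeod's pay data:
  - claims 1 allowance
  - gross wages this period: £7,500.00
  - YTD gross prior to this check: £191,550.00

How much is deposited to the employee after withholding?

£6,274.89

Wage Tax: taxable = £7,500.00 − 1×£500.00 = £7,000.00
  £532.00 + 16.44% × (£7,000.00 − £5,600.00) = £532.00 + 16.44% × £1,400.00 = £762.16
Workforce Levy: 2.15% × £7,500.00 = £161.25
Disability Insurance: cap £194,500.00 − YTD £191,550.00 = £2,950.00 subject; 2.6% × £2,950.00 = £76.70
Health Levy: 3% × £7,500.00 = £225.00
Total withheld: £762.16 + £161.25 + £76.70 + £225.00 = £1,225.11
Net pay: £7,500.00 − £1,225.11 = £6,274.89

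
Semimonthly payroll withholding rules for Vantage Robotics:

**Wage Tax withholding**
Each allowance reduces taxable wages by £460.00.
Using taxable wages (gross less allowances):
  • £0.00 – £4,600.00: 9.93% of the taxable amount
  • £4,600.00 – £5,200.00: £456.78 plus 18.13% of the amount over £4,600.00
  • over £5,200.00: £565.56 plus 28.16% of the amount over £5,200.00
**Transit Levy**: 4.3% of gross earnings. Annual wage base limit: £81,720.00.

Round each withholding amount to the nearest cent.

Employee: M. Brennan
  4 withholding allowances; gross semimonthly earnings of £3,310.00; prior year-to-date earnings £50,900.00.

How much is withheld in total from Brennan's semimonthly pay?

£288.30

Wage Tax: taxable = £3,310.00 − 4×£460.00 = £1,470.00
  9.93% × £1,470.00 = £145.97
Transit Levy: 4.3% × £3,310.00 = £142.33
Total: £145.97 + £142.33 = £288.30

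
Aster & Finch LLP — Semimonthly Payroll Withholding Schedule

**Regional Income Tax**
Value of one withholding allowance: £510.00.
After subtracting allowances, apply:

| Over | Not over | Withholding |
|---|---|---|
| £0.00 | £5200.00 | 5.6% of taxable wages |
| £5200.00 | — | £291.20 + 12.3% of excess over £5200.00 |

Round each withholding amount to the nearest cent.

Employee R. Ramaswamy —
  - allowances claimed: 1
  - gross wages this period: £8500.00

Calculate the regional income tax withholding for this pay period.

£634.37

Regional Income Tax: taxable = £8500.00 − 1×£510.00 = £7990.00
  £291.20 + 12.3% × (£7990.00 − £5200.00) = £291.20 + 12.3% × £2790.00 = £634.37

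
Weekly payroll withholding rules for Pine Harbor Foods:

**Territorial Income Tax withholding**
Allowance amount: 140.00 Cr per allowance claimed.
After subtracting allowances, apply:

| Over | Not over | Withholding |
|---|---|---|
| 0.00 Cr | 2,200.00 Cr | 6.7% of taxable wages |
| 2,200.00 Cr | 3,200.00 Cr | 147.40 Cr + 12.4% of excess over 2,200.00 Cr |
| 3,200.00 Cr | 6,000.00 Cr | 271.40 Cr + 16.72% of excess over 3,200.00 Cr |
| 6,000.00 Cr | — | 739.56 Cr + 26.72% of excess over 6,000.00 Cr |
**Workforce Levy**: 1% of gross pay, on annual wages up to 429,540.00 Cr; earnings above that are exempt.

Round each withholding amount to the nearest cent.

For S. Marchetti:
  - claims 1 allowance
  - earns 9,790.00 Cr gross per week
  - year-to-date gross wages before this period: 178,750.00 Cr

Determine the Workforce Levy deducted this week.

Workforce Levy: 1% × 9,790.00 Cr = 97.90 Cr

97.90 Cr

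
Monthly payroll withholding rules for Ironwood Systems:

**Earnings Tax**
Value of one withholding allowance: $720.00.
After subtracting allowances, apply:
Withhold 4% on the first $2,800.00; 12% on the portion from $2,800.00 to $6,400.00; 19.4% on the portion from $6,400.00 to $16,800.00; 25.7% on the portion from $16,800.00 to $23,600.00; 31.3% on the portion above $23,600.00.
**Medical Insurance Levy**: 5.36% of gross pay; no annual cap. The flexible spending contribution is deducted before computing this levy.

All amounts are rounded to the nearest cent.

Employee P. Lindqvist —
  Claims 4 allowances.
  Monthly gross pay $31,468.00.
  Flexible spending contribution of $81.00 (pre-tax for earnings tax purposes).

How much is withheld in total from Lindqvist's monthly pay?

Earnings Tax: taxable = $31,468.00 − $81.00 − 4×$720.00 = $28,507.00
  $4,309.20 + 31.3% × ($28,507.00 − $23,600.00) = $4,309.20 + 31.3% × $4,907.00 = $5,845.09
Medical Insurance Levy: 5.36% × $31,387.00 = $1,682.34
Total: $5,845.09 + $1,682.34 = $7,527.43

$7,527.43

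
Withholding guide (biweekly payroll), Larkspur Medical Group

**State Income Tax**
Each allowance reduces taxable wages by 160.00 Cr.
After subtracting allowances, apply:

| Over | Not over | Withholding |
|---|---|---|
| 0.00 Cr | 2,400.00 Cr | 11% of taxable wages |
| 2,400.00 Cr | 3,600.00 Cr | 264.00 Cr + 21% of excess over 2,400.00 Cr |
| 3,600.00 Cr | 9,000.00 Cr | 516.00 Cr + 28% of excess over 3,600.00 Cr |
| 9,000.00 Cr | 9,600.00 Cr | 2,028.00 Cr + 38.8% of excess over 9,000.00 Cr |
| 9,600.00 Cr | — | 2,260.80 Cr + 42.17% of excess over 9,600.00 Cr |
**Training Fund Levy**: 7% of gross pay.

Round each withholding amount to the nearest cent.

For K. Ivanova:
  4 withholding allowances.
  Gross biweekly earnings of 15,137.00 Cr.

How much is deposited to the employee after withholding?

9,751.55 Cr

State Income Tax: taxable = 15,137.00 Cr − 4×160.00 Cr = 14,497.00 Cr
  2,260.80 Cr + 42.17% × (14,497.00 Cr − 9,600.00 Cr) = 2,260.80 Cr + 42.17% × 4,897.00 Cr = 4,325.86 Cr
Training Fund Levy: 7% × 15,137.00 Cr = 1,059.59 Cr
Total withheld: 4,325.86 Cr + 1,059.59 Cr = 5,385.45 Cr
Net pay: 15,137.00 Cr − 5,385.45 Cr = 9,751.55 Cr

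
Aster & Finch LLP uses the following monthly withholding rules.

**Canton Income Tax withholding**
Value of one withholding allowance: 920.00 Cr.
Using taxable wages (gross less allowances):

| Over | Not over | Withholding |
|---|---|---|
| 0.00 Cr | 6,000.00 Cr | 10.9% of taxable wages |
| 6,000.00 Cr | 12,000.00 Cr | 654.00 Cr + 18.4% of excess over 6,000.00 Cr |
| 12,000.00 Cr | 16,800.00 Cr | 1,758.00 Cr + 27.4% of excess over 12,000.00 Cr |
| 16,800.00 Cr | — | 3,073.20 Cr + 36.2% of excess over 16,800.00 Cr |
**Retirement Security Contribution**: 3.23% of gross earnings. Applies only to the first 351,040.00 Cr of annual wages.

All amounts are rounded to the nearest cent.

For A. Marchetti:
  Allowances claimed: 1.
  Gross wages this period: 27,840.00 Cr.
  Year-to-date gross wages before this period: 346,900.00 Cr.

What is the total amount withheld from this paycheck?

6,870.36 Cr

Canton Income Tax: taxable = 27,840.00 Cr − 1×920.00 Cr = 26,920.00 Cr
  3,073.20 Cr + 36.2% × (26,920.00 Cr − 16,800.00 Cr) = 3,073.20 Cr + 36.2% × 10,120.00 Cr = 6,736.64 Cr
Retirement Security Contribution: cap 351,040.00 Cr − YTD 346,900.00 Cr = 4,140.00 Cr subject; 3.23% × 4,140.00 Cr = 133.72 Cr
Total: 6,736.64 Cr + 133.72 Cr = 6,870.36 Cr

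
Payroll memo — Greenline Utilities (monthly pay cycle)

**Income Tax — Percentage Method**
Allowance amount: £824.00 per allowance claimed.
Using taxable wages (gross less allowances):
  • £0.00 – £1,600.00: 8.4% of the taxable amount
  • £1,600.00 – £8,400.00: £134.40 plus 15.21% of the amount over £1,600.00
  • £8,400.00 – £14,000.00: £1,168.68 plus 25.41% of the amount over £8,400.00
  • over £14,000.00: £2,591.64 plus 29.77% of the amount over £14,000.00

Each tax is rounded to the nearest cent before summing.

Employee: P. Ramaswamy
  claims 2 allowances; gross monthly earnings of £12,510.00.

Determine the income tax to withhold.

Income Tax: taxable = £12,510.00 − 2×£824.00 = £10,862.00
  £1,168.68 + 25.41% × (£10,862.00 − £8,400.00) = £1,168.68 + 25.41% × £2,462.00 = £1,794.27

£1,794.27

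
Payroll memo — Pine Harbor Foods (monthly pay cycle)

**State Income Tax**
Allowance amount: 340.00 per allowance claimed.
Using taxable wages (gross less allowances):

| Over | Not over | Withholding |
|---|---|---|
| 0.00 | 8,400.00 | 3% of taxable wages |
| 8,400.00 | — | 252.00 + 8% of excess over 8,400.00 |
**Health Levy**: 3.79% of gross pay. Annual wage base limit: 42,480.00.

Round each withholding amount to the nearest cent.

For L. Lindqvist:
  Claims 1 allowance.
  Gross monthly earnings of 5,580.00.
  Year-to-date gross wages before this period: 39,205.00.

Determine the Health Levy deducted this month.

Health Levy: cap 42,480.00 − YTD 39,205.00 = 3,275.00 subject; 3.79% × 3,275.00 = 124.12

124.12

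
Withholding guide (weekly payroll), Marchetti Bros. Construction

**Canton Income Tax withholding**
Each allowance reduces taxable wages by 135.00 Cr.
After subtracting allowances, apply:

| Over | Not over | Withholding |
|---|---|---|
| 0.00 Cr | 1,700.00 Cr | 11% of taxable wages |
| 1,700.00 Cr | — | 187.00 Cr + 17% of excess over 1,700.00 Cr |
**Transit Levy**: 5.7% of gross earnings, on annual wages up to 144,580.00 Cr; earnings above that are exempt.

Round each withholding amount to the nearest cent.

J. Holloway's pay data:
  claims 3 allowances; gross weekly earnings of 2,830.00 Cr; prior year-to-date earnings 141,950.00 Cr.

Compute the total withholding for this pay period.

Canton Income Tax: taxable = 2,830.00 Cr − 3×135.00 Cr = 2,425.00 Cr
  187.00 Cr + 17% × (2,425.00 Cr − 1,700.00 Cr) = 187.00 Cr + 17% × 725.00 Cr = 310.25 Cr
Transit Levy: cap 144,580.00 Cr − YTD 141,950.00 Cr = 2,630.00 Cr subject; 5.7% × 2,630.00 Cr = 149.91 Cr
Total: 310.25 Cr + 149.91 Cr = 460.16 Cr

460.16 Cr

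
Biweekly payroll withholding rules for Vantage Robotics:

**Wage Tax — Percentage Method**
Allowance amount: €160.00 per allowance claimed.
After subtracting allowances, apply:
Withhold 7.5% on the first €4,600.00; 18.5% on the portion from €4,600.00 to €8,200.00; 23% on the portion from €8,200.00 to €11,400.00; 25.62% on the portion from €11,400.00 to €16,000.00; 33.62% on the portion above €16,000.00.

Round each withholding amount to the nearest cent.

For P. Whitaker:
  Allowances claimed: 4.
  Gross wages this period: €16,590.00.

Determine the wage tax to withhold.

€2,912.71

Wage Tax: taxable = €16,590.00 − 4×€160.00 = €15,950.00
  €1,747.00 + 25.62% × (€15,950.00 − €11,400.00) = €1,747.00 + 25.62% × €4,550.00 = €2,912.71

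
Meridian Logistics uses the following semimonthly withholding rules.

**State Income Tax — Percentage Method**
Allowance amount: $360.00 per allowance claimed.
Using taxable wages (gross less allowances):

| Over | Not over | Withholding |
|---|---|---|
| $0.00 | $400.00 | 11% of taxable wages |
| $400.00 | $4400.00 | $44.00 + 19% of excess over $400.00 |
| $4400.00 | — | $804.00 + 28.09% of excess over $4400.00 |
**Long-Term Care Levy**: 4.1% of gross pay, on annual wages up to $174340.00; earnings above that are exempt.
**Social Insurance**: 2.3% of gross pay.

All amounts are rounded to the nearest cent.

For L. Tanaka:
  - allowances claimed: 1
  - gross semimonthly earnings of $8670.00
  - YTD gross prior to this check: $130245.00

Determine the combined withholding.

State Income Tax: taxable = $8670.00 − 1×$360.00 = $8310.00
  $804.00 + 28.09% × ($8310.00 − $4400.00) = $804.00 + 28.09% × $3910.00 = $1902.32
Long-Term Care Levy: 4.1% × $8670.00 = $355.47
Social Insurance: 2.3% × $8670.00 = $199.41
Total: $1902.32 + $355.47 + $199.41 = $2457.20

$2457.20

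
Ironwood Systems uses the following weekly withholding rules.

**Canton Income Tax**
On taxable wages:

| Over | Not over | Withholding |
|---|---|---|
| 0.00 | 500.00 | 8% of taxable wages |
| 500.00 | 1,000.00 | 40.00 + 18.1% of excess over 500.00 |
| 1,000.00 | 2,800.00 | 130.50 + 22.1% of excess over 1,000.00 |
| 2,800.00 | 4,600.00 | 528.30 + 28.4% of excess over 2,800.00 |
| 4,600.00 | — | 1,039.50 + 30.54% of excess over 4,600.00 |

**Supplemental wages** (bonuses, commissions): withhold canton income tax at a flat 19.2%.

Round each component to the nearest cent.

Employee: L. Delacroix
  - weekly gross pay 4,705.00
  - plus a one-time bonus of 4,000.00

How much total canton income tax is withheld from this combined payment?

Canton Income Tax: taxable = 4,705.00
  1,039.50 + 30.54% × (4,705.00 − 4,600.00) = 1,039.50 + 30.54% × 105.00 = 1,071.57
Supplemental (19.2% flat on bonus): 19.2% × 4,000.00 = 768.00
Total canton income tax: 1,071.57 + 768.00 = 1,839.57

1,839.57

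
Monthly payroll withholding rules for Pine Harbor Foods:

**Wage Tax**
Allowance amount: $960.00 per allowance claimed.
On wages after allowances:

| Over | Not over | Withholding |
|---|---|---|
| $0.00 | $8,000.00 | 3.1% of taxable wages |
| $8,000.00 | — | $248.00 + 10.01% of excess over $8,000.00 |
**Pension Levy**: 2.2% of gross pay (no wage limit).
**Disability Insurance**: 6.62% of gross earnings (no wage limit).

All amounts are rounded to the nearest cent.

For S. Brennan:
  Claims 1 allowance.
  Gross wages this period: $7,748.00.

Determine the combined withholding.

Wage Tax: taxable = $7,748.00 − 1×$960.00 = $6,788.00
  3.1% × $6,788.00 = $210.43
Pension Levy: 2.2% × $7,748.00 = $170.46
Disability Insurance: 6.62% × $7,748.00 = $512.92
Total: $210.43 + $170.46 + $512.92 = $893.81

$893.81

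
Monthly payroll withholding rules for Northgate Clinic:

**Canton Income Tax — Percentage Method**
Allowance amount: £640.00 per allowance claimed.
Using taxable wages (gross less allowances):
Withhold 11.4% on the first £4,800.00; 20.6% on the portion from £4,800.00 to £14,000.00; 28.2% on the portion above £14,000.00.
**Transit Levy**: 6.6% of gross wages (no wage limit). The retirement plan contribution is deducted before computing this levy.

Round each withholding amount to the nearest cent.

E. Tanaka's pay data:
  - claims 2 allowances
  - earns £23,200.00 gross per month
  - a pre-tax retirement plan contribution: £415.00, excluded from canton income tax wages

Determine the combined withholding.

Canton Income Tax: taxable = £23,200.00 − £415.00 − 2×£640.00 = £21,505.00
  £2,442.40 + 28.2% × (£21,505.00 − £14,000.00) = £2,442.40 + 28.2% × £7,505.00 = £4,558.81
Transit Levy: 6.6% × £22,785.00 = £1,503.81
Total: £4,558.81 + £1,503.81 = £6,062.62

£6,062.62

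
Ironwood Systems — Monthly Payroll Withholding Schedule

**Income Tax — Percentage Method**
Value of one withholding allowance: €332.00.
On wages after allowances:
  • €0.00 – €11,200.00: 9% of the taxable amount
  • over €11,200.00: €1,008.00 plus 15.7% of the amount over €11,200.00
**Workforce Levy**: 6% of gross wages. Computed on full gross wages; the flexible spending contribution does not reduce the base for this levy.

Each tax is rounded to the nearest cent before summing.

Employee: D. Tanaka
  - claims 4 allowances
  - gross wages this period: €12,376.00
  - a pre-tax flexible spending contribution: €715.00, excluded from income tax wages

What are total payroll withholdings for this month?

€1,672.53

Income Tax: taxable = €12,376.00 − €715.00 − 4×€332.00 = €10,333.00
  9% × €10,333.00 = €929.97
Workforce Levy: 6% × €12,376.00 = €742.56
Total: €929.97 + €742.56 = €1,672.53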